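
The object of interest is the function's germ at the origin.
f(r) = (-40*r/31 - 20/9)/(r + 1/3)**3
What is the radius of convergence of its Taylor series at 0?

The radius of convergence is 1/3.

Denominator factor (r + 1/3)^3: pole of order 3 at -1/3, modulus 1/3.
The radius of convergence is the smallest modulus among the singular points: 1/3.


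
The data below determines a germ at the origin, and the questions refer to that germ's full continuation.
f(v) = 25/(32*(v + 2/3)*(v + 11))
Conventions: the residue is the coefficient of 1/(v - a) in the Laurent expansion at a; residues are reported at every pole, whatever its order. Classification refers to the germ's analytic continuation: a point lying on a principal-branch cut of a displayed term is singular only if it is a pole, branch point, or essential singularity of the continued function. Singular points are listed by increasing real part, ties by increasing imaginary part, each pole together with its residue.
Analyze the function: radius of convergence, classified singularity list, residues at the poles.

Radius of convergence at 0: 2/3.
At -11: a pole of order 1; residue -75/992.
At -2/3: a pole of order 1; residue 75/992.

Denominator factor (v + 11): pole of order 1 at -11, modulus 11.
Denominator factor (v + 2/3): pole of order 1 at -2/3, modulus 2/3.
The radius of convergence is the smallest modulus among the singular points: 2/3.
At the order-1 pole -11 set g(v) = (v - (-11))*f(v) = 25/(32*(v + 2/3)).
Simple pole: residue = g(a) at a = -11, which is -75/992.
At the order-1 pole -2/3 set g(v) = (v - (-2/3))*f(v) = 25/(32*(v + 11)).
Simple pole: residue = g(a) at a = -2/3, which is 75/992.
List the singular points by increasing real part (a conjugate pair: the negative imaginary part first).


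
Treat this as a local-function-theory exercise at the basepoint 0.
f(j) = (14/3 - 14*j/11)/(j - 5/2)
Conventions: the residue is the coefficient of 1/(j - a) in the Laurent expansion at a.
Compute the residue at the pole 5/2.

The residue is 49/33.

At the order-1 pole 5/2 set g(j) = (j - (5/2))*f(j) = 14/3 - 14*j/11.
Simple pole: residue = g(a) at a = 5/2, which is 49/33.


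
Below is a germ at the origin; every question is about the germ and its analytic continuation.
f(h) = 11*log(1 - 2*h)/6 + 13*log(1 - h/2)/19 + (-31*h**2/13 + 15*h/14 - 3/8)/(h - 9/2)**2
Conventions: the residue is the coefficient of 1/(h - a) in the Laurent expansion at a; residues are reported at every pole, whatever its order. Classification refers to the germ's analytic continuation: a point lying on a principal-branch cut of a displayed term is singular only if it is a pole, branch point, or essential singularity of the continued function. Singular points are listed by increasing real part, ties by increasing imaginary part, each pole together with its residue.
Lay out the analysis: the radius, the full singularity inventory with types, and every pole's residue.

Radius of convergence at 0: 1/2.
At 1/2: a logarithmic branch point.
At 2: a logarithmic branch point.
At 9/2: a pole of order 2; residue -3711/182.

Denominator factor (h - 9/2)^2: pole of order 2 at 9/2, modulus 9/2.
Branch term (11/6)*log(1 - h/(1/2)): its argument vanishes at h = 1/2, a logarithmic branch point, modulus 1/2.
Branch term (13/19)*log(1 - h/(2)): its argument vanishes at h = 2, a logarithmic branch point, modulus 2.
The radius of convergence is the smallest modulus among the singular points: 1/2.
The branch terms are analytic at 9/2 and contribute nothing to the residue; only the rational part matters.
At the order-2 pole 9/2 set g(h) = (h - (9/2))^2*(rational part) = -31*h**2/13 + 15*h/14 - 3/8.
Order-2 pole: residue = g'(a); g'(9/2) = -3711/182, so the residue is -3711/182.
List the singular points by increasing real part (a conjugate pair: the negative imaginary part first).


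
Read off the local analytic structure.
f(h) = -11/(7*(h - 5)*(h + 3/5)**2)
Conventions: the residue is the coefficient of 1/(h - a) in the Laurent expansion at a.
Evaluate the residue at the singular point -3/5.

At the order-2 pole -3/5 set g(h) = (h - (-3/5))^2*f(h) = -11/(7*(h - 5)).
Order-2 pole: residue = g'(a); g'(-3/5) = 275/5488, so the residue is 275/5488.

The residue is 275/5488.


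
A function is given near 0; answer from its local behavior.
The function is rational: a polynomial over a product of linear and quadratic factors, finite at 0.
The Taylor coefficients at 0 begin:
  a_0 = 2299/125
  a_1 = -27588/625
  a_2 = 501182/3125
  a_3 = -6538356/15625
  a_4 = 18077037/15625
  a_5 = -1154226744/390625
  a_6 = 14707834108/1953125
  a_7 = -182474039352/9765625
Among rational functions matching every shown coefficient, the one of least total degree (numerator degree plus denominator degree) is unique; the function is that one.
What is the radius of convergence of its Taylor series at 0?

No rational of total degree below 4 reproduces all 8 coefficients; solving the [0/4] Pade equations on them gives f(u) = 19/(5*(u - 1)**2*(u + 5/11)**2), whose expansion matches every shown term.
Denominator factor (u - 1)^2: pole of order 2 at 1, modulus 1.
Denominator factor (u + 5/11)^2: pole of order 2 at -5/11, modulus 5/11.
The radius of convergence is the smallest modulus among the singular points: 5/11.

The radius of convergence is 5/11.


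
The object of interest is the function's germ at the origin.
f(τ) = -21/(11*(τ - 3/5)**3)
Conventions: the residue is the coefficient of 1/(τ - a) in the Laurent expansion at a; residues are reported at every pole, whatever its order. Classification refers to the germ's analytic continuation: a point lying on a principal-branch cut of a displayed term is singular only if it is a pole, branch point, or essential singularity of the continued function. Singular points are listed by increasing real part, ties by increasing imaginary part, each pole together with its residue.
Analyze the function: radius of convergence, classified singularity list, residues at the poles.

Radius of convergence at 0: 3/5.
At 3/5: a pole of order 3; residue 0.

Denominator factor (τ - 3/5)^3: pole of order 3 at 3/5, modulus 3/5.
The radius of convergence is the smallest modulus among the singular points: 3/5.
At the order-3 pole 3/5 set g(τ) = (τ - (3/5))^3*f(τ) = -21/11.
Order-3 pole: residue = g''(a)/2; g''(3/5) = 0, so the residue is 0.


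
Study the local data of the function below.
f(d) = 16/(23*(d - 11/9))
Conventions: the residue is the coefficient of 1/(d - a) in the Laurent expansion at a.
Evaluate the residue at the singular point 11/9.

The residue is 16/23.

At the order-1 pole 11/9 set g(d) = (d - (11/9))*f(d) = 16/23.
Simple pole: residue = g(a) at a = 11/9, which is 16/23.


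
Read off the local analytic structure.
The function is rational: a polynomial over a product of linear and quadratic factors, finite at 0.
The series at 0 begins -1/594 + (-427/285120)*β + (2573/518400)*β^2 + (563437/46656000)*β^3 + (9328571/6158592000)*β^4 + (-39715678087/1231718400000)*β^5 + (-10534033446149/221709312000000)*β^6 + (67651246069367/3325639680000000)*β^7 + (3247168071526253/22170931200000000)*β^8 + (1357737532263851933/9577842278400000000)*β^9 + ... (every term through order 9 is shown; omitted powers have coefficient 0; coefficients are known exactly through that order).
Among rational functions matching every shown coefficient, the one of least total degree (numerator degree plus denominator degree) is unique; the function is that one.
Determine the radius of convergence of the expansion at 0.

The radius of convergence is (1/2)*sqrt(2).

No rational of total degree below 8 reproduces all 10 coefficients; solving the [1/7] Pade equations on them gives f(β) = (11*β/12 - 8/11)/((β + 12)**3*(β**2 - 3*β/5 + 1/2)**2), whose expansion matches every shown term.
Denominator factor (β**2 - 3*β/5 + 1/2)^2: discriminant -41/25, complex-conjugate roots (3/10) + ((1/10)*sqrt(41))*i and (3/10) - ((1/10)*sqrt(41))*i; poles of order 2, moduli (1/2)*sqrt(2) and (1/2)*sqrt(2).
Denominator factor (β + 12)^3: pole of order 3 at -12, modulus 12.
The radius of convergence is the smallest modulus among the singular points: (1/2)*sqrt(2).


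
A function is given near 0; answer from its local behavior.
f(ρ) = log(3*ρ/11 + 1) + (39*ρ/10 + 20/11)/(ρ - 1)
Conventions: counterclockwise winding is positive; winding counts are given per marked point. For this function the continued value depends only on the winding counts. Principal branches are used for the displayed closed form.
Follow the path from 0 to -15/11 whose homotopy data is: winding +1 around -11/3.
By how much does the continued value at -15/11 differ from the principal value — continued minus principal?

Continued minus principal equals (2)*pi*i.

The rational part is single-valued and drops out of the difference; each branch term changes only by its own monodromy.
(1)*log(1 - ρ/(-11/3)): each positive loop around -11/3 adds 2*pi*i to the log, so winding +1 contributes (1)*(1)*2*pi*i = (2)*pi*i.
Summing the contributions at ρ = -15/11 gives (2)*pi*i.


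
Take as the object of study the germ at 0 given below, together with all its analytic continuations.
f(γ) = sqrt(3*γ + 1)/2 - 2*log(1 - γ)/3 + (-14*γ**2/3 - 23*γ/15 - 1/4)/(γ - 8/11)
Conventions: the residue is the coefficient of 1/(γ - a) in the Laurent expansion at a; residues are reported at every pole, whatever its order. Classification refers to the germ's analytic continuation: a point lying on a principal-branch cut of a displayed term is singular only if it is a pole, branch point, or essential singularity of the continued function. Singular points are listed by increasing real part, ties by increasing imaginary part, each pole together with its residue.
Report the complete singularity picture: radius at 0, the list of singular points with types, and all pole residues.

Denominator factor (γ - 8/11): pole of order 1 at 8/11, modulus 8/11.
Branch term (1/2)*sqrt(1 - γ/(-1/3)): its argument vanishes at γ = -1/3, a square-root branch point, modulus 1/3.
Branch term (-2/3)*log(1 - γ/(1)): its argument vanishes at γ = 1, a logarithmic branch point, modulus 1.
The radius of convergence is the smallest modulus among the singular points: 1/3.
The branch terms are analytic at 8/11 and contribute nothing to the residue; only the rational part matters.
At the order-1 pole 8/11 set g(γ) = (γ - (8/11))*(rational part) = -14*γ**2/3 - 23*γ/15 - 1/4.
Simple pole: residue = g(a) at a = 8/11, which is -9277/2420.
List the singular points by increasing real part (a conjugate pair: the negative imaginary part first).

Radius of convergence at 0: 1/3.
At -1/3: an algebraic (square-root) branch point.
At 8/11: a pole of order 1; residue -9277/2420.
At 1: a logarithmic branch point.


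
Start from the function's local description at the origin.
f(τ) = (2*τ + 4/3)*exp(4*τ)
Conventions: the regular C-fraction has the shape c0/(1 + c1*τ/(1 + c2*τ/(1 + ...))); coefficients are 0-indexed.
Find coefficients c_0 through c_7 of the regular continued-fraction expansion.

The regular C-fraction coefficients are [4/3, -11/2, 65/22, -1712/2145, 19844/20865, -20969/48257, 387875/727463, -60774956/204649375].

Taylor coefficients (expand at 0): a_0 = 4/3, a_1 = 22/3, a_2 = 56/3, a_3 = 272/9, a_4 = 320/9, a_5 = 1472/45, a_6 = 3328/135, a_7 = 14848/945.
c0 = a_0 = 4/3. Peel one level at a time: if S = 1 + c*τ/S' with S'(0) = 1, then c is the τ-coefficient of S and S' = c*τ/(S - 1).
S_1 = c0/f = 1 + (-11/2)*τ + (65/4)*τ^2 + ...; c1 = -11/2.
S_2 = c1*τ/(S_1 - 1) = 1 + (65/22)*τ + (856/363)*τ^2 + ...; c2 = 65/22.
S_3 = c2*τ/(S_2 - 1) = 1 + (-1712/2145)*τ + (28864/38025)*τ^2 + ...; c3 = -1712/2145.
S_4 = c3*τ/(S_3 - 1) = 1 + (19844/20865)*τ + (70972/171735)*τ^2 + ...; c4 = 19844/20865.
S_5 = c4*τ/(S_4 - 1) = 1 + (-20969/48257)*τ + (47125/203401)*τ^2 + ...; c5 = -20969/48257.
S_6 = c5*τ/(S_5 - 1) = 1 + (387875/727463)*τ + (14418892/91061915)*τ^2 + ...; c6 = 387875/727463.
S_7 = c6*τ/(S_6 - 1) = 1 + (-60774956/204649375)*τ + ...; c7 = -60774956/204649375.


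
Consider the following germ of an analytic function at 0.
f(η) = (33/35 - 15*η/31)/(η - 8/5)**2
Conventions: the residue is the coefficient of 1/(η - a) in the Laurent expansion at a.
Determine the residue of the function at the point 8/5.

The residue is -15/31.

At the order-2 pole 8/5 set g(η) = (η - (8/5))^2*f(η) = 33/35 - 15*η/31.
Order-2 pole: residue = g'(a); g'(8/5) = -15/31, so the residue is -15/31.


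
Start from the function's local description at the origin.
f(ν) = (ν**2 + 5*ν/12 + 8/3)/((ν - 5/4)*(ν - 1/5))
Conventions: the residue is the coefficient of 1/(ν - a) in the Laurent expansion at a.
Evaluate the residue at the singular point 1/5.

The residue is -93/35.

At the order-1 pole 1/5 set g(ν) = (ν - (1/5))*f(ν) = (ν**2 + 5*ν/12 + 8/3)/(ν - 5/4).
Simple pole: residue = g(a) at a = 1/5, which is -93/35.


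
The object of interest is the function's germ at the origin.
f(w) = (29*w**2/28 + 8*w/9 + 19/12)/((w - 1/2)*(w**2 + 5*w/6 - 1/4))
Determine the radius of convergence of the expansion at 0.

Denominator factor (w - 1/2): pole of order 1 at 1/2, modulus 1/2.
Denominator factor (w**2 + 5*w/6 - 1/4): discriminant 61/36, real irrational roots -5/12 + (1/12)*sqrt(61) and -5/12 - (1/12)*sqrt(61); poles of order 1, moduli -5/12 + (1/12)*sqrt(61) and 5/12 + (1/12)*sqrt(61).
The radius of convergence is the smallest modulus among the singular points: -5/12 + (1/12)*sqrt(61).

The radius of convergence is -5/12 + (1/12)*sqrt(61).


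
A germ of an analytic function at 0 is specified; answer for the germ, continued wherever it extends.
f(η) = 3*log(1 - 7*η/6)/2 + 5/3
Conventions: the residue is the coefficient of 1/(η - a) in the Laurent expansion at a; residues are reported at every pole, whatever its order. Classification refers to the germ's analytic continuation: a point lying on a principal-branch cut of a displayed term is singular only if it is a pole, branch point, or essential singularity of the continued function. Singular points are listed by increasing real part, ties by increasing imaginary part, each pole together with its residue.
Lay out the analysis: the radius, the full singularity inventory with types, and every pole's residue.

Radius of convergence at 0: 6/7.
At 6/7: a logarithmic branch point.

Branch term (3/2)*log(1 - η/(6/7)): its argument vanishes at η = 6/7, a logarithmic branch point, modulus 6/7.
The radius of convergence is the smallest modulus among the singular points: 6/7.


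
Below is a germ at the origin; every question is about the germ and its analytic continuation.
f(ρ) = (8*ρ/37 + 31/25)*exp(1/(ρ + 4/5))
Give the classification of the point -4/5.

The point is an essential singularity.

The exponent 1/(ρ - (-4/5)) has a pole at -4/5, so exp(1/(ρ - (-4/5))) takes every nonzero value near it: an essential singularity (not a pole of any order).


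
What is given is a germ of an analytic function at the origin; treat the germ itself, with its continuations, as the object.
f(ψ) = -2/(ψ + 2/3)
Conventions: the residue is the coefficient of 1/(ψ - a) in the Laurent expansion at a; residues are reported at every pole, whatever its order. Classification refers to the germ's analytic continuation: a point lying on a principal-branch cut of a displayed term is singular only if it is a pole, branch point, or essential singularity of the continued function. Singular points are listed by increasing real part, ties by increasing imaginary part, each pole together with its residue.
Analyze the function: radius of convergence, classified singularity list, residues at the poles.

Denominator factor (ψ + 2/3): pole of order 1 at -2/3, modulus 2/3.
The radius of convergence is the smallest modulus among the singular points: 2/3.
At the order-1 pole -2/3 set g(ψ) = (ψ - (-2/3))*f(ψ) = -2.
Simple pole: residue = g(a) at a = -2/3, which is -2.

Radius of convergence at 0: 2/3.
At -2/3: a pole of order 1; residue -2.


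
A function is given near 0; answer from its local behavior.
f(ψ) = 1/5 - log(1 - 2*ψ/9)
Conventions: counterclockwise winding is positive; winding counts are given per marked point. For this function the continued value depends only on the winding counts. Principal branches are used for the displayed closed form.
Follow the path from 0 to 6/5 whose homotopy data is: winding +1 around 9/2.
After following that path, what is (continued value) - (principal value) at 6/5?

Continued minus principal equals -(2)*pi*i.

The rational part is single-valued and drops out of the difference; each branch term changes only by its own monodromy.
(-1)*log(1 - ψ/(9/2)): each positive loop around 9/2 adds 2*pi*i to the log, so winding +1 contributes (-1)*(1)*2*pi*i = -(2)*pi*i.
Summing the contributions at ψ = 6/5 gives -(2)*pi*i.


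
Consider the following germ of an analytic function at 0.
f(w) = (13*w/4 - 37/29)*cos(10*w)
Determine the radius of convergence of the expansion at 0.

The radius of convergence is infinite.

The factor cos(10*w) is entire and contributes no finite singular point.
The polynomial part has no poles.
No finite singular points: the Taylor series at 0 converges everywhere.


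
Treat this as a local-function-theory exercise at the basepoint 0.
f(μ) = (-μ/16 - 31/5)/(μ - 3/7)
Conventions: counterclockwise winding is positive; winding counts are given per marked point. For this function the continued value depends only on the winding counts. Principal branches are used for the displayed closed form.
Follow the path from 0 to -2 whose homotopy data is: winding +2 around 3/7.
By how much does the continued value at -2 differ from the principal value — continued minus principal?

The function is rational, hence single-valued: continuing it around any pole returns the same value, so the difference is 0.

Continued minus principal equals 0.


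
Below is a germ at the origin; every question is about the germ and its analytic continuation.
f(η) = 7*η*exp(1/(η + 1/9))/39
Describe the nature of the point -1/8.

The point is a regular point.

There is no denominator, hence no pole anywhere.
The essential point of exp(1/(η - (-1/9))) is -1/9, not -1/8.
So the germ continues analytically to -1/8.


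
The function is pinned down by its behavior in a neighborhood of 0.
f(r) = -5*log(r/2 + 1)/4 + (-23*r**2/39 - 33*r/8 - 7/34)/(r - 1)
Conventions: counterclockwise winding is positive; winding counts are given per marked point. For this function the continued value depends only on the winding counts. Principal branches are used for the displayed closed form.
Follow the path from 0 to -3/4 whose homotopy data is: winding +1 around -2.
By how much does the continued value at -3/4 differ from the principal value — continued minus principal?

The rational part is single-valued and drops out of the difference; each branch term changes only by its own monodromy.
(-5/4)*log(1 - r/(-2)): each positive loop around -2 adds 2*pi*i to the log, so winding +1 contributes (-5/4)*(1)*2*pi*i = -(5/2)*pi*i.
Summing the contributions at r = -3/4 gives -(5/2)*pi*i.

Continued minus principal equals -(5/2)*pi*i.


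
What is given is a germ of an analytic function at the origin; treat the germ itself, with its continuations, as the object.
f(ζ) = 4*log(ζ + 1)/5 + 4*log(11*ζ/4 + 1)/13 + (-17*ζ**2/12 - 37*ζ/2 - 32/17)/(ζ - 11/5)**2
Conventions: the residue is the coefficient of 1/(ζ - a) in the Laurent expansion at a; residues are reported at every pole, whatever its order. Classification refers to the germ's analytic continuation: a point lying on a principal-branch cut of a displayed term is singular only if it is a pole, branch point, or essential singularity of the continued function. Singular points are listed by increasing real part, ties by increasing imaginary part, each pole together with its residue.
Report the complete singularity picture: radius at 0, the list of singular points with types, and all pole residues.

Denominator factor (ζ - 11/5)^2: pole of order 2 at 11/5, modulus 11/5.
Branch term (4/13)*log(1 - ζ/(-4/11)): its argument vanishes at ζ = -4/11, a logarithmic branch point, modulus 4/11.
Branch term (4/5)*log(1 - ζ/(-1)): its argument vanishes at ζ = -1, a logarithmic branch point, modulus 1.
The radius of convergence is the smallest modulus among the singular points: 4/11.
The branch terms are analytic at 11/5 and contribute nothing to the residue; only the rational part matters.
At the order-2 pole 11/5 set g(ζ) = (ζ - (11/5))^2*(rational part) = -17*ζ**2/12 - 37*ζ/2 - 32/17.
Order-2 pole: residue = g'(a); g'(11/5) = -371/15, so the residue is -371/15.
List the singular points by increasing real part (a conjugate pair: the negative imaginary part first).

Radius of convergence at 0: 4/11.
At -1: a logarithmic branch point.
At -4/11: a logarithmic branch point.
At 11/5: a pole of order 2; residue -371/15.


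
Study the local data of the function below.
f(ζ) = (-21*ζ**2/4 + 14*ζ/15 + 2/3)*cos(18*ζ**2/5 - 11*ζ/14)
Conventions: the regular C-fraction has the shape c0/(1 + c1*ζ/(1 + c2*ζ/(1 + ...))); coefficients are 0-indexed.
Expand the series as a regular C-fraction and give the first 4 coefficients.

Taylor coefficients (expand at 0): a_0 = 2/3, a_1 = 14/15, a_2 = -802/147, a_3 = 671/420.
c0 = a_0 = 2/3. Peel one level at a time: if S = 1 + c*ζ/S' with S'(0) = 1, then c is the ζ-coefficient of S and S' = c*ζ/(S - 1).
S_1 = c0/f = 1 + (-7/5)*ζ + (12426/1225)*ζ^2 + ...; c1 = -7/5.
S_2 = c1*ζ/(S_1 - 1) = 1 + (12426/1715)*ζ + (30549129/941192)*ζ^2 + ...; c2 = 12426/1715.
S_3 = c2*ζ/(S_2 - 1) = 1 + (-50915215/11365648)*ζ + ...; c3 = -50915215/11365648.

The regular C-fraction coefficients are [2/3, -7/5, 12426/1715, -50915215/11365648].


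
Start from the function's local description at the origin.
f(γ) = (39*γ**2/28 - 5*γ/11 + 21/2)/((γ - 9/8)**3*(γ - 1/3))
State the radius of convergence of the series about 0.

Denominator factor (γ - 9/8)^3: pole of order 3 at 9/8, modulus 9/8.
Denominator factor (γ - 1/3): pole of order 1 at 1/3, modulus 1/3.
The radius of convergence is the smallest modulus among the singular points: 1/3.

The radius of convergence is 1/3.


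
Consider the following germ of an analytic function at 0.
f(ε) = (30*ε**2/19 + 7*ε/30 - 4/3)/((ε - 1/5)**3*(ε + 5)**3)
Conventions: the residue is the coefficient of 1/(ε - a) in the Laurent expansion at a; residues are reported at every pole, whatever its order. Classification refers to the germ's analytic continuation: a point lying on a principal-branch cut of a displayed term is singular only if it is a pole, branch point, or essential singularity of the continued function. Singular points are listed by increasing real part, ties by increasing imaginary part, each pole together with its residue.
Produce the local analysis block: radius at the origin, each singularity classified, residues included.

Radius of convergence at 0: 1/5.
At -5: a pole of order 3; residue -81125/14109134.
At 1/5: a pole of order 3; residue 81125/14109134.

Denominator factor (ε - 1/5)^3: pole of order 3 at 1/5, modulus 1/5.
Denominator factor (ε + 5)^3: pole of order 3 at -5, modulus 5.
The radius of convergence is the smallest modulus among the singular points: 1/5.
At the order-3 pole -5 set g(ε) = (ε - (-5))^3*f(ε) = (30*ε**2/19 + 7*ε/30 - 4/3)/(ε - 1/5)**3.
Order-3 pole: residue = g''(a)/2; g''(-5) = -81125/7054567, so the residue is -81125/14109134.
At the order-3 pole 1/5 set g(ε) = (ε - (1/5))^3*f(ε) = (30*ε**2/19 + 7*ε/30 - 4/3)/(ε + 5)**3.
Order-3 pole: residue = g''(a)/2; g''(1/5) = 81125/7054567, so the residue is 81125/14109134.
List the singular points by increasing real part (a conjugate pair: the negative imaginary part first).


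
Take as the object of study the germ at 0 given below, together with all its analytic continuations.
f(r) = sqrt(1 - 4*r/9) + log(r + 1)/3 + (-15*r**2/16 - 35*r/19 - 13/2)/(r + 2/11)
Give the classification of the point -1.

The term (1/3)*log(1 - r/(-1)) has argument 1 - -1/(-1) = 0 at -1: a logarithmic (infinitely-sheeted) branch point; the remaining terms are analytic or single-valued there.

The point is a logarithmic branch point.


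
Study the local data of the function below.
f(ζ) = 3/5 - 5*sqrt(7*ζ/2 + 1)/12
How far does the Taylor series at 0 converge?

Branch term (-5/12)*sqrt(1 - ζ/(-2/7)): its argument vanishes at ζ = -2/7, a square-root branch point, modulus 2/7.
The radius of convergence is the smallest modulus among the singular points: 2/7.

The radius of convergence is 2/7.


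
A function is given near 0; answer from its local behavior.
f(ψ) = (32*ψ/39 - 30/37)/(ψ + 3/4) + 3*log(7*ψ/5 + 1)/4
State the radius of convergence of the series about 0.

Denominator factor (ψ + 3/4): pole of order 1 at -3/4, modulus 3/4.
Branch term (3/4)*log(1 - ψ/(-5/7)): its argument vanishes at ψ = -5/7, a logarithmic branch point, modulus 5/7.
The radius of convergence is the smallest modulus among the singular points: 5/7.

The radius of convergence is 5/7.


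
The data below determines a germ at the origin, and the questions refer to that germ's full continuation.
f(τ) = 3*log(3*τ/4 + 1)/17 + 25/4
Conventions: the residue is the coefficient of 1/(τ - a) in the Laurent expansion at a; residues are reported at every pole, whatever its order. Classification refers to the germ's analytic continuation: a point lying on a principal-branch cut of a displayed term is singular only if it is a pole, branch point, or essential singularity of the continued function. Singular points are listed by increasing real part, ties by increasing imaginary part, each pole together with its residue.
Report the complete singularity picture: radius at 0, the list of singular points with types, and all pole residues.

Radius of convergence at 0: 4/3.
At -4/3: a logarithmic branch point.

Branch term (3/17)*log(1 - τ/(-4/3)): its argument vanishes at τ = -4/3, a logarithmic branch point, modulus 4/3.
The radius of convergence is the smallest modulus among the singular points: 4/3.


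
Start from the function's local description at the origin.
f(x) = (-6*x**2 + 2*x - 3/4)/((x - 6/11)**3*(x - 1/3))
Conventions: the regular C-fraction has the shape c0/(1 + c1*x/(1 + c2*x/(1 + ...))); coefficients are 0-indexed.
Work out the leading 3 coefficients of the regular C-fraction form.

The regular C-fraction coefficients are [-1331/96, -35/6, 109/210].

Taylor coefficients (expand at 0): a_0 = -1331/96, a_1 = -46585/576, a_2 = -41261/96.
c0 = a_0 = -1331/96. Peel one level at a time: if S = 1 + c*x/S' with S'(0) = 1, then c is the x-coefficient of S and S' = c*x/(S - 1).
S_1 = c0/f = 1 + (-35/6)*x + (109/36)*x^2 + ...; c1 = -35/6.
S_2 = c1*x/(S_1 - 1) = 1 + (109/210)*x + ...; c2 = 109/210.


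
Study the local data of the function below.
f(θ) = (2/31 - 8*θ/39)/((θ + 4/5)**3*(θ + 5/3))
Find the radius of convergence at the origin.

The radius of convergence is 4/5.

Denominator factor (θ + 5/3): pole of order 1 at -5/3, modulus 5/3.
Denominator factor (θ + 4/5)^3: pole of order 3 at -4/5, modulus 4/5.
The radius of convergence is the smallest modulus among the singular points: 4/5.


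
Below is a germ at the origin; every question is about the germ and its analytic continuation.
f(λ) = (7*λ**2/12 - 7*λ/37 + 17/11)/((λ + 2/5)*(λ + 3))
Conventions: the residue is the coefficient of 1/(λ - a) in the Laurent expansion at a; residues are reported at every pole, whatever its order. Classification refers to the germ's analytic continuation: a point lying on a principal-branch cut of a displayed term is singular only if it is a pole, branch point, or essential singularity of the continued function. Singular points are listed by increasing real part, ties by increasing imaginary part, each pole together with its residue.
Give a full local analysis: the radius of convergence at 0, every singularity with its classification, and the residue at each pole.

Denominator factor (λ + 3): pole of order 1 at -3, modulus 3.
Denominator factor (λ + 2/5): pole of order 1 at -2/5, modulus 2/5.
The radius of convergence is the smallest modulus among the singular points: 2/5.
At the order-1 pole -3 set g(λ) = (λ - (-3))*f(λ) = (7*λ**2/12 - 7*λ/37 + 17/11)/(λ + 2/5).
Simple pole: residue = g(a) at a = -3, which is -59935/21164.
At the order-1 pole -2/5 set g(λ) = (λ - (-2/5))*f(λ) = (7*λ**2/12 - 7*λ/37 + 17/11)/(λ + 3).
Simple pole: residue = g(a) at a = -2/5, which is 52334/79365.
List the singular points by increasing real part (a conjugate pair: the negative imaginary part first).

Radius of convergence at 0: 2/5.
At -3: a pole of order 1; residue -59935/21164.
At -2/5: a pole of order 1; residue 52334/79365.


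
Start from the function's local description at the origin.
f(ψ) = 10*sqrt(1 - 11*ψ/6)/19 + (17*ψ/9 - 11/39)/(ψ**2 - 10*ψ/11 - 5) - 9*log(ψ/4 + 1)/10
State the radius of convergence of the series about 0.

The radius of convergence is 6/11.

Denominator factor (ψ**2 - 10*ψ/11 - 5): discriminant 2520/121, real irrational roots 5/11 + (3/11)*sqrt(70) and 5/11 - (3/11)*sqrt(70); poles of order 1, moduli 5/11 + (3/11)*sqrt(70) and -5/11 + (3/11)*sqrt(70).
Branch term (-9/10)*log(1 - ψ/(-4)): its argument vanishes at ψ = -4, a logarithmic branch point, modulus 4.
Branch term (10/19)*sqrt(1 - ψ/(6/11)): its argument vanishes at ψ = 6/11, a square-root branch point, modulus 6/11.
The radius of convergence is the smallest modulus among the singular points: 6/11.


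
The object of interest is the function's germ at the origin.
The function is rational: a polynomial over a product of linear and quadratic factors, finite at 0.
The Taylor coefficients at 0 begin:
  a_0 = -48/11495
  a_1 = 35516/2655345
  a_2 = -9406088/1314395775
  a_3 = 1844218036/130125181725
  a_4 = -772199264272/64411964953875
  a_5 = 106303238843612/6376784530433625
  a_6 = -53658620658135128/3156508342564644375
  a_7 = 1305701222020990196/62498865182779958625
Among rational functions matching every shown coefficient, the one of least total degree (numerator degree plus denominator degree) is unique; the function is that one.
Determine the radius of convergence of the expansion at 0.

No rational of total degree below 5 reproduces all 8 coefficients; solving the [1/4] Pade equations on them gives f(η) = (12/19 - 13*η/7)/((η - 11)**2*(η**2 - 5*η/9 - 5/4)), whose expansion matches every shown term.
Denominator factor (η - 11)^2: pole of order 2 at 11, modulus 11.
Denominator factor (η**2 - 5*η/9 - 5/4): discriminant 430/81, real irrational roots 5/18 + (1/18)*sqrt(430) and 5/18 - (1/18)*sqrt(430); poles of order 1, moduli 5/18 + (1/18)*sqrt(430) and -5/18 + (1/18)*sqrt(430).
The radius of convergence is the smallest modulus among the singular points: -5/18 + (1/18)*sqrt(430).

The radius of convergence is -5/18 + (1/18)*sqrt(430).


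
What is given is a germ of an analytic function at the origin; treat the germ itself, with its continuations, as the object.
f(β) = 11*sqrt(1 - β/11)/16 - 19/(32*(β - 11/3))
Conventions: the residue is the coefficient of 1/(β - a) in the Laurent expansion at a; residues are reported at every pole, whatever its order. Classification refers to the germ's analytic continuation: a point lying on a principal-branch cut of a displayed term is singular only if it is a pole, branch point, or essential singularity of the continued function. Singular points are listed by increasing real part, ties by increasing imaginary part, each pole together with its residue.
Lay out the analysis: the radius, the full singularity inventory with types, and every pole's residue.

Denominator factor (β - 11/3): pole of order 1 at 11/3, modulus 11/3.
Branch term (11/16)*sqrt(1 - β/(11)): its argument vanishes at β = 11, a square-root branch point, modulus 11.
The radius of convergence is the smallest modulus among the singular points: 11/3.
The branch term is analytic at 11/3 and contributes nothing to the residue; only the rational part matters.
At the order-1 pole 11/3 set g(β) = (β - (11/3))*(rational part) = -19/32.
Simple pole: residue = g(a) at a = 11/3, which is -19/32.
List the singular points by increasing real part (a conjugate pair: the negative imaginary part first).

Radius of convergence at 0: 11/3.
At 11/3: a pole of order 1; residue -19/32.
At 11: an algebraic (square-root) branch point.


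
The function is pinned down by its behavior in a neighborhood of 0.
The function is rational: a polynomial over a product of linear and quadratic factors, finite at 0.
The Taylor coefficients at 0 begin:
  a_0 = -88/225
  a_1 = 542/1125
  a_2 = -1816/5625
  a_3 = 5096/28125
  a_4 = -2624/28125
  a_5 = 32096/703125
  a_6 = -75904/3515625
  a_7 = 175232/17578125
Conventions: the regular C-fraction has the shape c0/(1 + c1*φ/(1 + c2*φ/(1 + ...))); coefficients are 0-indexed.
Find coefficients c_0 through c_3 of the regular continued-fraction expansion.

Taylor coefficients (read off): a_0 = -88/225, a_1 = 542/1125, a_2 = -1816/5625, a_3 = 5096/28125.
c0 = a_0 = -88/225. Peel one level at a time: if S = 1 + c*φ/S' with S'(0) = 1, then c is the φ-coefficient of S and S' = c*φ/(S - 1).
S_1 = c0/f = 1 + (271/220)*φ + (33489/48400)*φ^2 + ...; c1 = 271/220.
S_2 = c1*φ/(S_1 - 1) = 1 + (-33489/59620)*φ + (133956/1836025)*φ^2 + ...; c2 = -33489/59620.
S_3 = c2*φ/(S_2 - 1) = 1 + (176/1355)*φ + ...; c3 = 176/1355.

The regular C-fraction coefficients are [-88/225, 271/220, -33489/59620, 176/1355].


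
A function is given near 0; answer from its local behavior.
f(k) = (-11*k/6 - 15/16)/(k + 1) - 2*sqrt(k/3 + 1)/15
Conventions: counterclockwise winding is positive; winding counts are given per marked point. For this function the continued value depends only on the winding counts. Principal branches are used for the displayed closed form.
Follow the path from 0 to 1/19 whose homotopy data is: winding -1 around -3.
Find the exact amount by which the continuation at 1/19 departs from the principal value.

Continued minus principal equals (4/855)*sqrt(3306).

The rational part is single-valued and drops out of the difference; each branch term changes only by its own monodromy.
(-2/15)*sqrt(1 - k/(-3)): winding -1 is odd, the square root flips sign, contributing -2*(-2/15)*sqrt(1 - (1/19)/(-3)) = -2*(-2/15)*sqrt(58/57) = (4/855)*sqrt(3306).
Summing the contributions at k = 1/19 gives (4/855)*sqrt(3306).


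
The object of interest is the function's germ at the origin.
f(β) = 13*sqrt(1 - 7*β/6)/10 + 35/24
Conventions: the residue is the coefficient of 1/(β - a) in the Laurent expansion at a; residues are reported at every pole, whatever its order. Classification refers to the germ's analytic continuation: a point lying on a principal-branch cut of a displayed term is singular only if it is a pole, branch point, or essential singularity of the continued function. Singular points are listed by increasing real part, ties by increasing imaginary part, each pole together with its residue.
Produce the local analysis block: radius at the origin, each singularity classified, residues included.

Branch term (13/10)*sqrt(1 - β/(6/7)): its argument vanishes at β = 6/7, a square-root branch point, modulus 6/7.
The radius of convergence is the smallest modulus among the singular points: 6/7.

Radius of convergence at 0: 6/7.
At 6/7: an algebraic (square-root) branch point.


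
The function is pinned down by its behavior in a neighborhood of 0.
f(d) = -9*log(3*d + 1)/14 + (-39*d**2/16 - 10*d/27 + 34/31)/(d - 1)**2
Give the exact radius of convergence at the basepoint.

Denominator factor (d - 1)^2: pole of order 2 at 1, modulus 1.
Branch term (-9/14)*log(1 - d/(-1/3)): its argument vanishes at d = -1/3, a logarithmic branch point, modulus 1/3.
The radius of convergence is the smallest modulus among the singular points: 1/3.

The radius of convergence is 1/3.


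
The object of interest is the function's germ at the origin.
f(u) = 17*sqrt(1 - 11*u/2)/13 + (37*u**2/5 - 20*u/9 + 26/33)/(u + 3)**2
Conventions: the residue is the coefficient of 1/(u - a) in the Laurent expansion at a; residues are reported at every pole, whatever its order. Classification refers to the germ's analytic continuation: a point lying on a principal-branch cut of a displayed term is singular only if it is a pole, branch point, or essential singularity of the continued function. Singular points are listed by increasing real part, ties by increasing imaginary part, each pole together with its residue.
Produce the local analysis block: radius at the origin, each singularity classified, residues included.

Denominator factor (u + 3)^2: pole of order 2 at -3, modulus 3.
Branch term (17/13)*sqrt(1 - u/(2/11)): its argument vanishes at u = 2/11, a square-root branch point, modulus 2/11.
The radius of convergence is the smallest modulus among the singular points: 2/11.
The branch term is analytic at -3 and contributes nothing to the residue; only the rational part matters.
At the order-2 pole -3 set g(u) = (u - (-3))^2*(rational part) = 37*u**2/5 - 20*u/9 + 26/33.
Order-2 pole: residue = g'(a); g'(-3) = -2098/45, so the residue is -2098/45.
List the singular points by increasing real part (a conjugate pair: the negative imaginary part first).

Radius of convergence at 0: 2/11.
At -3: a pole of order 2; residue -2098/45.
At 2/11: an algebraic (square-root) branch point.


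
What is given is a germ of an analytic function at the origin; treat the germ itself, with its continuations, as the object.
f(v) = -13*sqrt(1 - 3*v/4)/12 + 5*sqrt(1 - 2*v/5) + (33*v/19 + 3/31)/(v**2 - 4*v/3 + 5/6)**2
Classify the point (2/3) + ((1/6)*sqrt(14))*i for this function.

The denominator factor v**2 - 4*v/3 + 5/6 vanishes at (2/3) + ((1/6)*sqrt(14))*i and appears to the power 2; the numerator there equals (739/589) + ((11/38)*sqrt(14))*i, nonzero, and no other factor vanishes.
The branch terms are analytic at this point.
Hence a pole whose order is the multiplicity, 2.

The point is a pole of order 2.


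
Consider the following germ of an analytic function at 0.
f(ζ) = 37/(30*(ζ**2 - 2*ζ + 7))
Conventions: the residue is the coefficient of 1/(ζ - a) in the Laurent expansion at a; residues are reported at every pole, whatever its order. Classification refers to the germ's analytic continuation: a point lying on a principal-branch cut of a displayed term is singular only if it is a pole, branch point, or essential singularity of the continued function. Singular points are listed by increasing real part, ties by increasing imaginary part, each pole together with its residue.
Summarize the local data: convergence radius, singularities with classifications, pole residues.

Denominator factor (ζ**2 - 2*ζ + 7): discriminant -24, complex-conjugate roots (1) + (sqrt(6))*i and (1) - (sqrt(6))*i; poles of order 1, moduli sqrt(7) and sqrt(7).
The radius of convergence is the smallest modulus among the singular points: sqrt(7).
The factor ζ**2 - 2*ζ + 7 splits as (ζ - a)(ζ - a') with a = (1) - (sqrt(6))*i, a' = (1) + (sqrt(6))*i. At the order-1 pole a set g(ζ) = (ζ - a)*f(ζ) = [37/30] / (ζ - a').
Simple pole: residue = g(a) at a = (1) - (sqrt(6))*i, which is ((37/360)*sqrt(6))*i.
The factor ζ**2 - 2*ζ + 7 splits as (ζ - a)(ζ - a') with a = (1) + (sqrt(6))*i, a' = (1) - (sqrt(6))*i. At the order-1 pole a set g(ζ) = (ζ - a)*f(ζ) = [37/30] / (ζ - a').
Simple pole: residue = g(a) at a = (1) + (sqrt(6))*i, which is -((37/360)*sqrt(6))*i.
List the singular points by increasing real part (a conjugate pair: the negative imaginary part first).

Radius of convergence at 0: sqrt(7).
At (1) - (sqrt(6))*i: a pole of order 1; residue ((37/360)*sqrt(6))*i.
At (1) + (sqrt(6))*i: a pole of order 1; residue -((37/360)*sqrt(6))*i.


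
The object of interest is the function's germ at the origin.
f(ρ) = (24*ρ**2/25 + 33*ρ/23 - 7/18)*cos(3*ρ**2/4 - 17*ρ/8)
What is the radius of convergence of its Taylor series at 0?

The radius of convergence is infinite.

The factor cos(3*ρ**2/4 - 17*ρ/8) is entire and contributes no finite singular point.
The polynomial part has no poles.
No finite singular points: the Taylor series at 0 converges everywhere.


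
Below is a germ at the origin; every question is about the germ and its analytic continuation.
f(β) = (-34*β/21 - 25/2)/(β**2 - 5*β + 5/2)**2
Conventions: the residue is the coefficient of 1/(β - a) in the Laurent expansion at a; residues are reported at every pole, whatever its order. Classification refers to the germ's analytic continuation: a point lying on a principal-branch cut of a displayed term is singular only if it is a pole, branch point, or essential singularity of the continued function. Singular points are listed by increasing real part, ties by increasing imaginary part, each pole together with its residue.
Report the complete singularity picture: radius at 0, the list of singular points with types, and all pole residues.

Denominator factor (β**2 - 5*β + 5/2)^2: discriminant 15, real irrational roots 5/2 + (1/2)*sqrt(15) and 5/2 - (1/2)*sqrt(15); poles of order 2, moduli 5/2 + (1/2)*sqrt(15) and 5/2 - (1/2)*sqrt(15).
The radius of convergence is the smallest modulus among the singular points: 5/2 - (1/2)*sqrt(15).
The factor β**2 - 5*β + 5/2 splits as (β - a)(β - a') with a = 5/2 - (1/2)*sqrt(15), a' = 5/2 + (1/2)*sqrt(15). At the order-2 pole a set g(β) = (β - a)^2*f(β) = [-34*β/21 - 25/2] / (β - a')^2.
Order-2 pole: residue = g'(a); g'(5/2 - (1/2)*sqrt(15)) = -(139/945)*sqrt(15), so the residue is -(139/945)*sqrt(15).
The factor β**2 - 5*β + 5/2 splits as (β - a)(β - a') with a = 5/2 + (1/2)*sqrt(15), a' = 5/2 - (1/2)*sqrt(15). At the order-2 pole a set g(β) = (β - a)^2*f(β) = [-34*β/21 - 25/2] / (β - a')^2.
Order-2 pole: residue = g'(a); g'(5/2 + (1/2)*sqrt(15)) = (139/945)*sqrt(15), so the residue is (139/945)*sqrt(15).
List the singular points by increasing real part (a conjugate pair: the negative imaginary part first).

Radius of convergence at 0: 5/2 - (1/2)*sqrt(15).
At 5/2 - (1/2)*sqrt(15): a pole of order 2; residue -(139/945)*sqrt(15).
At 5/2 + (1/2)*sqrt(15): a pole of order 2; residue (139/945)*sqrt(15).
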